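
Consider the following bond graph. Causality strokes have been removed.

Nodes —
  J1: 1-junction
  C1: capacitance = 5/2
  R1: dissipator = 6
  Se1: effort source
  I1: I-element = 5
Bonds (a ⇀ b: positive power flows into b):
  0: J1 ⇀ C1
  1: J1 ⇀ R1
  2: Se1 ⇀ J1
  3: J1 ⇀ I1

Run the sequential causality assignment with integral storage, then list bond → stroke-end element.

#0 stroke at J1
#1 stroke at J1
#2 stroke at J1
#3 stroke at I1

bond 2 |J1  (Se1 (Se) sets effort on bond)
bond 0 |J1  (C1: C, integral causality)
bond 3 |I1  (I1 outputs flow p/I1)
bond 1 |J1  (common-f at J1 fixed by 3)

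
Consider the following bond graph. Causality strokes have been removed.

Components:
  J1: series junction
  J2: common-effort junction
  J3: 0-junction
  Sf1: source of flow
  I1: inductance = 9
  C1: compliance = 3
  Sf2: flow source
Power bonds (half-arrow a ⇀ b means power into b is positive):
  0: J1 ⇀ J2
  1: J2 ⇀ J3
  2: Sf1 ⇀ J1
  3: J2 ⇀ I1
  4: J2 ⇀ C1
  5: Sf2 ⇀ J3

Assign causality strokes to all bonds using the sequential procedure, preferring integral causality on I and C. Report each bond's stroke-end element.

β0 →J1
β1 →J3
β2 →Sf1
β3 →I1
β4 →J2
β5 →Sf2

β2 stroke→Sf1  (Sf1 fixes flow; stroke at Sf1)
β5 stroke→Sf2  (Sf2 fixes flow; stroke at Sf2)
β0 stroke→J1  (common-f at J1 fixed by 2)
β1 stroke→J3  (only one effort-in slot at J3)
β3 stroke→I1  (I1: I, integral causality)
β4 stroke→J2  (J2 needs exactly one e-in)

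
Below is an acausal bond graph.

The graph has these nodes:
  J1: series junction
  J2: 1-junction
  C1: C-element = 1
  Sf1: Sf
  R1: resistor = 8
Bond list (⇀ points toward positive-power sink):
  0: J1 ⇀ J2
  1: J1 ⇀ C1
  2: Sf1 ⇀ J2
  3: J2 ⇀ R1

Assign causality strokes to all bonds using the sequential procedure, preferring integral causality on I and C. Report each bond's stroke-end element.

b0 |J2
b1 |J1
b2 |Sf1
b3 |J2

b2 |Sf1  (source Sf1 imposes f)
b0 |J2  (J2: bond 2 brought flow, rest push out)
b3 |J2  (J2 flow already set via bond 2)
b1 |J1  (1-jn J1 has f-setter on 0)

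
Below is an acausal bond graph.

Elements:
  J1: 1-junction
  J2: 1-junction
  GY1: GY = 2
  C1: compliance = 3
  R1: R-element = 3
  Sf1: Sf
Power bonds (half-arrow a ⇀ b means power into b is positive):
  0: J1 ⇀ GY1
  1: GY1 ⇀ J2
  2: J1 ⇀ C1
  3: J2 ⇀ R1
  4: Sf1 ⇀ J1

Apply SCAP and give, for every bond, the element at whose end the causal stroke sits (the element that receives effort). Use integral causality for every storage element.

#0 stroke at J1
#1 stroke at J2
#2 stroke at J1
#3 stroke at R1
#4 stroke at Sf1

bond 4 →Sf1  (Sf1 (Sf) sets flow on bond)
bond 0 →J1  (J1 flow already set via bond 4)
bond 2 →J1  (1-jn J1 has f-setter on 4)
bond 1 →J2  (GY1 both-in/both-out from 0)
bond 3 →R1  (J2: last free bond brings flow in)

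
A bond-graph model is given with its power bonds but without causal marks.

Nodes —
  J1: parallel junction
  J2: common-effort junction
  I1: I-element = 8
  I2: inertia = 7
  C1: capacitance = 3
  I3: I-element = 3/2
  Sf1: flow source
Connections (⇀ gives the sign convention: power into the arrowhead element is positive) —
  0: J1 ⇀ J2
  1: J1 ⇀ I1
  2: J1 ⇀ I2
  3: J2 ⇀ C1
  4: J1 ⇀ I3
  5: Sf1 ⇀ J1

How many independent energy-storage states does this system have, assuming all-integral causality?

4  (C1, I1, I2, I3 all integral)

bond 5 |Sf1  (Sf1 (Sf) sets flow on bond)
bond 1 |I1  (I1 outputs flow p/I1)
bond 2 |I2  (I2 integral (f out))
bond 3 |J2  (C1 integral (e out))
bond 0 |J1  (common-e at J2 fixed by 3)
bond 4 |I3  (common-e at J1 fixed by 0)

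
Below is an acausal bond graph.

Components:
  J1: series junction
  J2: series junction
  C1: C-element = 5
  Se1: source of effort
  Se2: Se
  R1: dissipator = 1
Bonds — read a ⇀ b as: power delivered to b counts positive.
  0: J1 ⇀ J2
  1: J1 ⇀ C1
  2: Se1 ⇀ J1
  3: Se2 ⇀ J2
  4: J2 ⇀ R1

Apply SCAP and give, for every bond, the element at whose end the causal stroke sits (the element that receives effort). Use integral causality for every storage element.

b0 →J2
b1 →J1
b2 →J1
b3 →J2
b4 →R1

bond 2 →J1  (Se1 (Se) sets effort on bond)
bond 3 →J2  (Se2: effort source, stroke at far end)
bond 1 →J1  (C1: C, integral causality)
bond 0 →J2  (closing 1-jn rule on J1)
bond 4 →R1  (J2: last free bond brings flow in)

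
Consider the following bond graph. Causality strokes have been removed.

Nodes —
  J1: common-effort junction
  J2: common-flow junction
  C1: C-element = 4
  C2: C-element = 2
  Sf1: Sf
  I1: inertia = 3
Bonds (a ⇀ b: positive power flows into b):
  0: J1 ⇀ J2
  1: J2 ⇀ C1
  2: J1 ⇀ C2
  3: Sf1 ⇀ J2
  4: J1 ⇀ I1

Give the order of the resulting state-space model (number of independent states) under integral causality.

3  (C1, C2, I1 all integral)

bond 3 →Sf1  (Sf1 (Sf) sets flow on bond)
bond 0 →J2  (common-f at J2 fixed by 3)
bond 1 →J2  (1-jn J2 has f-setter on 3)
bond 2 →J1  (C2 outputs effort q/C2)
bond 4 →I1  (J1 effort already set via bond 2)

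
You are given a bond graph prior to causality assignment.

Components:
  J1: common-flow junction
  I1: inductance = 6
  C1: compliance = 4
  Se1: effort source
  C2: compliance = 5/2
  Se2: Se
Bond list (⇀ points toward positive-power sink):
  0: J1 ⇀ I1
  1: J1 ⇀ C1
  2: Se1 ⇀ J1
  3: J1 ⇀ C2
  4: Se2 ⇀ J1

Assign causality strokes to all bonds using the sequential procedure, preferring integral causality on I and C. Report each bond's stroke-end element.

β2 |J1  (Se1 (Se) sets effort on bond)
β4 |J1  (Se2 fixes effort; stroke away)
β0 |I1  (I1 integral (f out))
β1 |J1  (J1 flow already set via bond 0)
β3 |J1  (common-f at J1 fixed by 0)

β0 stroke→I1
β1 stroke→J1
β2 stroke→J1
β3 stroke→J1
β4 stroke→J1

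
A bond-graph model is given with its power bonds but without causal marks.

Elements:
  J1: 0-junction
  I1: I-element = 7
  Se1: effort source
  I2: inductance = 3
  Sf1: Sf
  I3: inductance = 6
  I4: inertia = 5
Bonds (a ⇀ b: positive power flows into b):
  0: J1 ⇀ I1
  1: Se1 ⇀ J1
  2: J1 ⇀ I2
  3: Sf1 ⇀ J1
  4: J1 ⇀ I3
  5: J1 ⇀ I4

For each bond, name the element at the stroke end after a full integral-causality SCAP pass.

#1 |J1  (Se1 fixes effort; stroke away)
#3 |Sf1  (source Sf1 imposes f)
#0 |I1  (common-e at J1 fixed by 1)
#2 |I2  (J1: bond 1 brought effort, rest push out)
#4 |I3  (J1: bond 1 brought effort, rest push out)
#5 |I4  (0-jn J1 has e-setter on 1)

β0 →I1
β1 →J1
β2 →I2
β3 →Sf1
β4 →I3
β5 →I4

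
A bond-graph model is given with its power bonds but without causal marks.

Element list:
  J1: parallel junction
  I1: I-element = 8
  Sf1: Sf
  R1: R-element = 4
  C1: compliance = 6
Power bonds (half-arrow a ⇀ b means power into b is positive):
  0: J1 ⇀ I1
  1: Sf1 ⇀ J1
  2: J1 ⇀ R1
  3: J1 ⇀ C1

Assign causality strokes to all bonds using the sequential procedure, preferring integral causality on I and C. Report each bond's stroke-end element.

b0 stroke→I1
b1 stroke→Sf1
b2 stroke→R1
b3 stroke→J1

β1 stroke→Sf1  (Sf1 (Sf) sets flow on bond)
β0 stroke→I1  (I1 outputs flow p/I1)
β3 stroke→J1  (prefer integral on C1)
β2 stroke→R1  (J1: bond 3 brought effort, rest push out)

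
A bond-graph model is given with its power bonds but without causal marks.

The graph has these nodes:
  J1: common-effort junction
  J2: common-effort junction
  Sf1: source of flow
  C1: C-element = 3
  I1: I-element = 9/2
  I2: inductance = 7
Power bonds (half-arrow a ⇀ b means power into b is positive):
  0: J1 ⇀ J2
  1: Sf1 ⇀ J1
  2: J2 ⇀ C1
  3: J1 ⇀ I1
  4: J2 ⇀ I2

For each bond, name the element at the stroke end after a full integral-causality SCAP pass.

#0 stroke→J1
#1 stroke→Sf1
#2 stroke→J2
#3 stroke→I1
#4 stroke→I2

bond 1 stroke at Sf1  (Sf1: flow source, stroke at near end)
bond 2 stroke at J2  (prefer integral on C1)
bond 0 stroke at J1  (J2 effort already set via bond 2)
bond 4 stroke at I2  (common-e at J2 fixed by 2)
bond 3 stroke at I1  (0-jn J1 has e-setter on 0)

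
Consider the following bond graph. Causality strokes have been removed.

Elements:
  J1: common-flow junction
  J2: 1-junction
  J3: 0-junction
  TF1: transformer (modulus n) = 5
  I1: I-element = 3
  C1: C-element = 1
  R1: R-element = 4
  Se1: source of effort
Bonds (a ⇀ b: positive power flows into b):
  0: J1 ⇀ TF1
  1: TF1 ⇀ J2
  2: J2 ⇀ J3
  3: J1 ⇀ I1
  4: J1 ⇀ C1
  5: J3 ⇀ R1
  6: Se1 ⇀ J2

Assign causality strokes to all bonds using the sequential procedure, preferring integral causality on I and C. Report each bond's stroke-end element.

β6 stroke→J2  (source Se1 imposes e)
β3 stroke→I1  (I1 outputs flow p/I1)
β0 stroke→J1  (1-jn J1 has f-setter on 3)
β4 stroke→J1  (common-f at J1 fixed by 3)
β1 stroke→TF1  (TF1: transformer flips bond 0)
β2 stroke→J2  (1-jn J2 has f-setter on 1)
β5 stroke→J3  (only one effort-in slot at J3)

bond 0 |J1
bond 1 |TF1
bond 2 |J2
bond 3 |I1
bond 4 |J1
bond 5 |J3
bond 6 |J2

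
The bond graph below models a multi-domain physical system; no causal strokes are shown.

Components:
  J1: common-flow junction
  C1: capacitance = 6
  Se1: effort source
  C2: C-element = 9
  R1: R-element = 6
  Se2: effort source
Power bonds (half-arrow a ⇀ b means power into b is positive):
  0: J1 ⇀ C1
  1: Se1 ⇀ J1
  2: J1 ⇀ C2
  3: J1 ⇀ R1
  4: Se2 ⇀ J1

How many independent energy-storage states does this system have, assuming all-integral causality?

β1 →J1  (Se1 (Se) sets effort on bond)
β4 →J1  (Se2: effort source, stroke at far end)
β0 →J1  (C1 outputs effort q/C1)
β2 →J1  (C2: C, integral causality)
β3 →R1  (J1: last free bond brings flow in)

2  (C1, C2 all integral)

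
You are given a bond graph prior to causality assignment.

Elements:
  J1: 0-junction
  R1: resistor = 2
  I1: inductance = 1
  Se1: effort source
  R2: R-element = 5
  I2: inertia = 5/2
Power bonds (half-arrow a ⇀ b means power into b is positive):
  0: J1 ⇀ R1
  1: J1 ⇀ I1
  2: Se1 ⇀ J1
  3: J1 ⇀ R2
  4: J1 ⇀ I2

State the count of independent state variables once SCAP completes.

bond 2 →J1  (Se1: effort source, stroke at far end)
bond 0 →R1  (0-jn J1 has e-setter on 2)
bond 1 →I1  (J1 effort already set via bond 2)
bond 3 →R2  (common-e at J1 fixed by 2)
bond 4 →I2  (J1 effort already set via bond 2)

2  (I1, I2 all integral)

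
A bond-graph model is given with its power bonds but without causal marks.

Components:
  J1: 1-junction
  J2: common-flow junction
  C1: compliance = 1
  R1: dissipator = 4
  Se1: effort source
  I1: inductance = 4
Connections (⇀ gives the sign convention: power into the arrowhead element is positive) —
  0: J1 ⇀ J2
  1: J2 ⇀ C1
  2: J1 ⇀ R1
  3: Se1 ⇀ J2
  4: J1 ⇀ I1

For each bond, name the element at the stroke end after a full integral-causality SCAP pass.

bond 3 →J2  (source Se1 imposes e)
bond 1 →J2  (C1: C, integral causality)
bond 0 →J1  (J2 needs exactly one f-in)
bond 4 →I1  (I1 outputs flow p/I1)
bond 2 →J1  (1-jn J1 has f-setter on 4)

b0 →J1
b1 →J2
b2 →J1
b3 →J2
b4 →I1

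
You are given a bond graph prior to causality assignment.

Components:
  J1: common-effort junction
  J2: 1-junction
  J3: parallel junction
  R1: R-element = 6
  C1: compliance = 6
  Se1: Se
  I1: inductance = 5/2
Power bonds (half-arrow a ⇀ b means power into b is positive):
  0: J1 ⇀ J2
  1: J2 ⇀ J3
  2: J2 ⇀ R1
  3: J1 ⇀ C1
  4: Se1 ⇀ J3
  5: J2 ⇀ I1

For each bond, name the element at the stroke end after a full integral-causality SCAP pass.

bond 4 stroke at J3  (Se1 (Se) sets effort on bond)
bond 1 stroke at J2  (J3 effort already set via bond 4)
bond 3 stroke at J1  (C1 integral (e out))
bond 0 stroke at J2  (common-e at J1 fixed by 3)
bond 5 stroke at I1  (I1 integral (f out))
bond 2 stroke at J2  (1-jn J2 has f-setter on 5)

β0 stroke→J2
β1 stroke→J2
β2 stroke→J2
β3 stroke→J1
β4 stroke→J3
β5 stroke→I1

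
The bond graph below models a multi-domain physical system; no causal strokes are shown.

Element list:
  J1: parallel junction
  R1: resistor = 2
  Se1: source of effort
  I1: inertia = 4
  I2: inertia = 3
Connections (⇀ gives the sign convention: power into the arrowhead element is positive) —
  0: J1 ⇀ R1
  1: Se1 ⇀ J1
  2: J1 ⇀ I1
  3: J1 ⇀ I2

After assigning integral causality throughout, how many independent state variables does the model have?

2  (I1, I2 all integral)

#1 |J1  (source Se1 imposes e)
#0 |R1  (common-e at J1 fixed by 1)
#2 |I1  (J1 effort already set via bond 1)
#3 |I2  (common-e at J1 fixed by 1)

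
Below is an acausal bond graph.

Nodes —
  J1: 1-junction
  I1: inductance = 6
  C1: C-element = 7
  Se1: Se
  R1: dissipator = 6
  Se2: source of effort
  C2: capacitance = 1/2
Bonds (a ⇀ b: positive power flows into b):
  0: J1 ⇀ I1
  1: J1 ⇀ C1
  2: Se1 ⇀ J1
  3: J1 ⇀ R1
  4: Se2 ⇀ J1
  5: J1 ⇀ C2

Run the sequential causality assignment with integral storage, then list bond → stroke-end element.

#2 stroke at J1  (source Se1 imposes e)
#4 stroke at J1  (Se2: effort source, stroke at far end)
#0 stroke at I1  (I1: I, integral causality)
#1 stroke at J1  (1-jn J1 has f-setter on 0)
#3 stroke at J1  (1-jn J1 has f-setter on 0)
#5 stroke at J1  (J1 flow already set via bond 0)

b0 stroke→I1
b1 stroke→J1
b2 stroke→J1
b3 stroke→J1
b4 stroke→J1
b5 stroke→J1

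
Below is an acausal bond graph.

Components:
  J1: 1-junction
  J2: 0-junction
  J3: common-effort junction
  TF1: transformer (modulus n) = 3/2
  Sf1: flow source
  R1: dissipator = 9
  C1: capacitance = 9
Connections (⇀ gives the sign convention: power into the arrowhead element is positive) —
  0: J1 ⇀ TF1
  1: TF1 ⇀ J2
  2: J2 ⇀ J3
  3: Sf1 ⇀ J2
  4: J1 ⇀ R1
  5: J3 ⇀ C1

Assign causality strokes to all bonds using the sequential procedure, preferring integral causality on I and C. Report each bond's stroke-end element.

b0 stroke at J1
b1 stroke at TF1
b2 stroke at J2
b3 stroke at Sf1
b4 stroke at R1
b5 stroke at J3

#3 stroke→Sf1  (Sf1: flow source, stroke at near end)
#5 stroke→J3  (prefer integral on C1)
#2 stroke→J2  (J3: bond 5 brought effort, rest push out)
#1 stroke→TF1  (0-jn J2 has e-setter on 2)
#0 stroke→J1  (through TF1, causality passes straight; one stroke at TF1)
#4 stroke→R1  (closing 1-jn rule on J1)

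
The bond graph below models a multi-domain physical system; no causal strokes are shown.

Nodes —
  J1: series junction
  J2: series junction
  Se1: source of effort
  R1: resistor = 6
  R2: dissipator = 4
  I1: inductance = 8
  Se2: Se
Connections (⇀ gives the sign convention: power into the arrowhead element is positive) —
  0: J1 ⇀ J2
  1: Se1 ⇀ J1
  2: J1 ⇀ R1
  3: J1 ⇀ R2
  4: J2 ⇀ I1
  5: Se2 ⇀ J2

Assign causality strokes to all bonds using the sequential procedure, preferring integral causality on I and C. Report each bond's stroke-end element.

bond 0 |J2
bond 1 |J1
bond 2 |J1
bond 3 |J1
bond 4 |I1
bond 5 |J2

#1 |J1  (source Se1 imposes e)
#5 |J2  (Se2 (Se) sets effort on bond)
#4 |I1  (prefer integral on I1)
#0 |J2  (1-jn J2 has f-setter on 4)
#2 |J1  (J1: bond 0 brought flow, rest push out)
#3 |J1  (J1: bond 0 brought flow, rest push out)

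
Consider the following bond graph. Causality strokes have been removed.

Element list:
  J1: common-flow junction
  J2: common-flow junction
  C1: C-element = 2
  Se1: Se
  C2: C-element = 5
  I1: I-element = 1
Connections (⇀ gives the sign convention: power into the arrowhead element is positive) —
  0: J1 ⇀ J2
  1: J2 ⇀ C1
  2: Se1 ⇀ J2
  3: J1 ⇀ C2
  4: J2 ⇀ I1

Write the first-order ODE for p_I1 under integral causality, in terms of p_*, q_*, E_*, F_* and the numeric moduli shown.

dp_I1/dt = E_Se1 - q_C1/2 - q_C2/5

b2 stroke→J2  (Se1: effort source, stroke at far end)
b1 stroke→J2  (C1: C, integral causality)
b3 stroke→J1  (C2 outputs effort q/C2)
b0 stroke→J2  (J1 needs exactly one f-in)
b4 stroke→I1  (closing 1-jn rule on J2)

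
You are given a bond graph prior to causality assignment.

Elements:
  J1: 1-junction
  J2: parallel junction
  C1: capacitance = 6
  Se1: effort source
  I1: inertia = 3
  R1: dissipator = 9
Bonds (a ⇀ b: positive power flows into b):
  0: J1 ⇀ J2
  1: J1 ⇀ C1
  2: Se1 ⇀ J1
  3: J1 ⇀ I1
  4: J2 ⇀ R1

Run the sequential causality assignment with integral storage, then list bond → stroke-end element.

#0 stroke at J1
#1 stroke at J1
#2 stroke at J1
#3 stroke at I1
#4 stroke at J2

β2 →J1  (Se1 (Se) sets effort on bond)
β1 →J1  (C1: C, integral causality)
β3 →I1  (I1 integral (f out))
β0 →J1  (J1: bond 3 brought flow, rest push out)
β4 →J2  (J2: last free bond brings effort in)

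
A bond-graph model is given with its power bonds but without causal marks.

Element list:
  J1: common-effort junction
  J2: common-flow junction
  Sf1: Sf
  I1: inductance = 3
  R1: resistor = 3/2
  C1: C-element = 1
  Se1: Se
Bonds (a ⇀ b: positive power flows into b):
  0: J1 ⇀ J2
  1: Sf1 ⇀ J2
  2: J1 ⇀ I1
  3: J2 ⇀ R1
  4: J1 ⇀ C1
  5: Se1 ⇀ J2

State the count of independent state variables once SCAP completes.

2  (C1, I1 all integral)

#1 |Sf1  (Sf1: flow source, stroke at near end)
#5 |J2  (Se1: effort source, stroke at far end)
#0 |J2  (J2: bond 1 brought flow, rest push out)
#3 |J2  (common-f at J2 fixed by 1)
#2 |I1  (I1: I, integral causality)
#4 |J1  (closing 0-jn rule on J1)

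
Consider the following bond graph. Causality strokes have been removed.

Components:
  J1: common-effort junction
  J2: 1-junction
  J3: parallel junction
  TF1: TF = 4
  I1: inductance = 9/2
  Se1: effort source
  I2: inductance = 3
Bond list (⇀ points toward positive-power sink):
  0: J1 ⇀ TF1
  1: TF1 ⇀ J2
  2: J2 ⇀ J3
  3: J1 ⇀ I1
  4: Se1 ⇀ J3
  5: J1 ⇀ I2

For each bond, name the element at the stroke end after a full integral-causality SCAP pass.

β4 stroke at J3  (Se1: effort source, stroke at far end)
β2 stroke at J2  (J3 effort already set via bond 4)
β1 stroke at TF1  (J2 needs exactly one f-in)
β0 stroke at J1  (TF TF1: opposite of bond 1)
β3 stroke at I1  (J1 effort already set via bond 0)
β5 stroke at I2  (common-e at J1 fixed by 0)

bond 0 |J1
bond 1 |TF1
bond 2 |J2
bond 3 |I1
bond 4 |J3
bond 5 |I2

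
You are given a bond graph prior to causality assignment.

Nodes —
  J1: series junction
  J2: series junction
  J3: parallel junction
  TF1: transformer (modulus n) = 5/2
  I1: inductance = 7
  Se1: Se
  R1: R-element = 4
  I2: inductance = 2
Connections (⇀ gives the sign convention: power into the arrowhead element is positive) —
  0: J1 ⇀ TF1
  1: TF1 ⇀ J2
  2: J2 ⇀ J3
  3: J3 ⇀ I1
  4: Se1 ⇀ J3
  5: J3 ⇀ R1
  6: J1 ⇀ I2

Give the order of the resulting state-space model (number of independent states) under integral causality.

β4 |J3  (Se1 (Se) sets effort on bond)
β2 |J2  (J3 effort already set via bond 4)
β3 |I1  (common-e at J3 fixed by 4)
β5 |R1  (J3: bond 4 brought effort, rest push out)
β1 |TF1  (J2: last free bond brings flow in)
β0 |J1  (TF1 one-in-one-out from 1)
β6 |I2  (closing 1-jn rule on J1)

2  (I1, I2 all integral)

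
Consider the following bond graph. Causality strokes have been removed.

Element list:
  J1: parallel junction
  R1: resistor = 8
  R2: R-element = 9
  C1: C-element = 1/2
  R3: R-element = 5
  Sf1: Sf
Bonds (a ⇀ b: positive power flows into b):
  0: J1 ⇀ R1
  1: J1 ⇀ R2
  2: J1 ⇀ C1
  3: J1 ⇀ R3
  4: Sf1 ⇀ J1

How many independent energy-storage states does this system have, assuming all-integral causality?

b4 stroke at Sf1  (Sf1: flow source, stroke at near end)
b2 stroke at J1  (prefer integral on C1)
b0 stroke at R1  (J1: bond 2 brought effort, rest push out)
b1 stroke at R2  (J1: bond 2 brought effort, rest push out)
b3 stroke at R3  (0-jn J1 has e-setter on 2)

1  (C1 all integral)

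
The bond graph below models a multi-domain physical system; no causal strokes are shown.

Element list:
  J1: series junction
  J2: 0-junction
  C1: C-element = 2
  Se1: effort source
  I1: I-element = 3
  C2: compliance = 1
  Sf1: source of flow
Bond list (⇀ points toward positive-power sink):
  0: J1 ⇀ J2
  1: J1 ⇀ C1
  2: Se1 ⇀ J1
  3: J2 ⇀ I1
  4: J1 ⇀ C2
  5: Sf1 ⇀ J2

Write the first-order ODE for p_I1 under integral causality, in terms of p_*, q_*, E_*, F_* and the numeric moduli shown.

β2 |J1  (Se1 fixes effort; stroke away)
β5 |Sf1  (Sf1 (Sf) sets flow on bond)
β1 |J1  (C1 integral (e out))
β3 |I1  (I1: I, integral causality)
β0 |J2  (only one effort-in slot at J2)
β4 |J1  (J1 flow already set via bond 0)

dp_I1/dt = E_Se1 - q_C1/2 - q_C2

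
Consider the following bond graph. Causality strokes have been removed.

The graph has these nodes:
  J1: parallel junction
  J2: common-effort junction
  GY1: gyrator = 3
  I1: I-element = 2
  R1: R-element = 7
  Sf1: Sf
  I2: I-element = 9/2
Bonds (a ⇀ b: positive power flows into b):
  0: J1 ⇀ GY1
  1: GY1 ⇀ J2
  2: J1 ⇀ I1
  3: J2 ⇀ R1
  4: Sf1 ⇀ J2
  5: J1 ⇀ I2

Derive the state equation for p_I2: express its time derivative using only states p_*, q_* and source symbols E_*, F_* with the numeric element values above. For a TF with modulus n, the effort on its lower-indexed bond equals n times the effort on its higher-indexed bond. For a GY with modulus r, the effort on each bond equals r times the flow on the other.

bond 4 |Sf1  (Sf1: flow source, stroke at near end)
bond 2 |I1  (I1: I, integral causality)
bond 5 |I2  (prefer integral on I2)
bond 0 |J1  (J1: last free bond brings effort in)
bond 1 |J2  (GY1: gyrator matches bond 0)
bond 3 |R1  (common-e at J2 fixed by 1)

dp_I2/dt = -3*F_Sf1 - 9*p_I1/14 - 2*p_I2/7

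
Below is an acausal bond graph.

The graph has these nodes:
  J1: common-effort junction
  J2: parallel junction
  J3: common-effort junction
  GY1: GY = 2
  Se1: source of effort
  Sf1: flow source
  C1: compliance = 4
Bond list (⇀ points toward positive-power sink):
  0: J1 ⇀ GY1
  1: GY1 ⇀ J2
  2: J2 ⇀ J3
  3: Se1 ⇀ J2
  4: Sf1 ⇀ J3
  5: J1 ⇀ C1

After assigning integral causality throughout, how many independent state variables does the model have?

bond 3 stroke→J2  (Se1 fixes effort; stroke away)
bond 4 stroke→Sf1  (Sf1: flow source, stroke at near end)
bond 1 stroke→GY1  (J2: bond 3 brought effort, rest push out)
bond 2 stroke→J3  (0-jn J2 has e-setter on 3)
bond 0 stroke→GY1  (GY1 both-in/both-out from 1)
bond 5 stroke→J1  (J1 needs exactly one e-in)

1  (C1 all integral)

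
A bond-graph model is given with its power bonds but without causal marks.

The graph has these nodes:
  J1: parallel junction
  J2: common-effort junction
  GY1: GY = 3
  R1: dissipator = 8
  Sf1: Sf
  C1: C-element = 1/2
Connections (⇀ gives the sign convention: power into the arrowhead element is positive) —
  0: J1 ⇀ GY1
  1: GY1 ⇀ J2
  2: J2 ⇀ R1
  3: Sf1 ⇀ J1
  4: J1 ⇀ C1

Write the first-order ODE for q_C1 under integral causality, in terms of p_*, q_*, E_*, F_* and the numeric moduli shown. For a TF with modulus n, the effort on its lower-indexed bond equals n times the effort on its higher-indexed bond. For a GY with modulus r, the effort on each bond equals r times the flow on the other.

#3 →Sf1  (Sf1 (Sf) sets flow on bond)
#4 →J1  (C1: C, integral causality)
#0 →GY1  (J1: bond 4 brought effort, rest push out)
#1 →GY1  (GY1: gyrator matches bond 0)
#2 →J2  (J2 needs exactly one e-in)

dq_C1/dt = F_Sf1 - 16*q_C1/9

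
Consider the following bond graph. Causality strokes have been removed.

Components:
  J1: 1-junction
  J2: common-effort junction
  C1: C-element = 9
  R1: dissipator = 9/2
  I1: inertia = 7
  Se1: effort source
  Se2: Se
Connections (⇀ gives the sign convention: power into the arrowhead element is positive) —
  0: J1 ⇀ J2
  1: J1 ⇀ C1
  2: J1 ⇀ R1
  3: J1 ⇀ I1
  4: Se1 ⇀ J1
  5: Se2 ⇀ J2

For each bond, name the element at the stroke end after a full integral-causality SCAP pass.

β0 stroke→J1
β1 stroke→J1
β2 stroke→J1
β3 stroke→I1
β4 stroke→J1
β5 stroke→J2

bond 4 stroke→J1  (Se1 fixes effort; stroke away)
bond 5 stroke→J2  (Se2 (Se) sets effort on bond)
bond 0 stroke→J1  (J2: bond 5 brought effort, rest push out)
bond 1 stroke→J1  (C1: C, integral causality)
bond 3 stroke→I1  (I1 integral (f out))
bond 2 stroke→J1  (J1 flow already set via bond 3)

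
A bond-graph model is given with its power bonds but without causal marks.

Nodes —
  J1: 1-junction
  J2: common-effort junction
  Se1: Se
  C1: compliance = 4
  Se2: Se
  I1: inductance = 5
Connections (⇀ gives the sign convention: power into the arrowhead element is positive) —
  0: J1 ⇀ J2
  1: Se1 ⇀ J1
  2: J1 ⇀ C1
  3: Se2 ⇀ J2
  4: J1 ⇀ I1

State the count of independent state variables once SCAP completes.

2  (C1, I1 all integral)

bond 1 |J1  (Se1 (Se) sets effort on bond)
bond 3 |J2  (Se2 (Se) sets effort on bond)
bond 0 |J1  (common-e at J2 fixed by 3)
bond 2 |J1  (C1: C, integral causality)
bond 4 |I1  (J1 needs exactly one f-in)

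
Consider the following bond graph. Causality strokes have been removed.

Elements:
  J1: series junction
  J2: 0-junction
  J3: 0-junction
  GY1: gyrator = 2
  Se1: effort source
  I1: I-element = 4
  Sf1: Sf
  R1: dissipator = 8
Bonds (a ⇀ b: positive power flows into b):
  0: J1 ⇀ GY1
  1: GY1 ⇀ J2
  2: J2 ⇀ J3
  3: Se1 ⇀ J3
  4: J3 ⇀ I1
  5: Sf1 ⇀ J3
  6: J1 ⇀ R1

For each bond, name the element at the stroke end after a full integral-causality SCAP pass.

bond 0 stroke at GY1
bond 1 stroke at GY1
bond 2 stroke at J2
bond 3 stroke at J3
bond 4 stroke at I1
bond 5 stroke at Sf1
bond 6 stroke at J1

b3 stroke→J3  (Se1 fixes effort; stroke away)
b5 stroke→Sf1  (source Sf1 imposes f)
b2 stroke→J2  (0-jn J3 has e-setter on 3)
b4 stroke→I1  (0-jn J3 has e-setter on 3)
b1 stroke→GY1  (common-e at J2 fixed by 2)
b0 stroke→GY1  (GY GY1: same side as bond 1)
b6 stroke→J1  (1-jn J1 has f-setter on 0)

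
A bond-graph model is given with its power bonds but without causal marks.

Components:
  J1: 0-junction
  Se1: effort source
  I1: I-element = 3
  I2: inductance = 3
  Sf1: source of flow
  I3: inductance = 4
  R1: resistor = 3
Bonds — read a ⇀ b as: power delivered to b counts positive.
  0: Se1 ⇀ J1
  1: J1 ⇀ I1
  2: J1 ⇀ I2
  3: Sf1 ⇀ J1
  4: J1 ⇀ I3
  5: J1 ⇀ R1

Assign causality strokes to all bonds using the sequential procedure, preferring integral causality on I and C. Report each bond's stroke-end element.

b0 →J1  (Se1 fixes effort; stroke away)
b3 →Sf1  (source Sf1 imposes f)
b1 →I1  (J1: bond 0 brought effort, rest push out)
b2 →I2  (J1: bond 0 brought effort, rest push out)
b4 →I3  (0-jn J1 has e-setter on 0)
b5 →R1  (common-e at J1 fixed by 0)

bond 0 →J1
bond 1 →I1
bond 2 →I2
bond 3 →Sf1
bond 4 →I3
bond 5 →R1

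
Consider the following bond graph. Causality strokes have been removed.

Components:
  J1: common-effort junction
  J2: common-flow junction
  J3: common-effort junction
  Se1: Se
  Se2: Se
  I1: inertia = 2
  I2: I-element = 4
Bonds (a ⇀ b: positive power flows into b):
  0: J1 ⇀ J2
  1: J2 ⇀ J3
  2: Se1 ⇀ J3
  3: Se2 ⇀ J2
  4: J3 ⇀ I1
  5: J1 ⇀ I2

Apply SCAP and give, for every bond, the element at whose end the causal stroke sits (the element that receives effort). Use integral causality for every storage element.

#2 stroke at J3  (Se1 fixes effort; stroke away)
#3 stroke at J2  (source Se2 imposes e)
#1 stroke at J2  (J3 effort already set via bond 2)
#4 stroke at I1  (J3: bond 2 brought effort, rest push out)
#0 stroke at J1  (J2: last free bond brings flow in)
#5 stroke at I2  (0-jn J1 has e-setter on 0)

b0 →J1
b1 →J2
b2 →J3
b3 →J2
b4 →I1
b5 →I2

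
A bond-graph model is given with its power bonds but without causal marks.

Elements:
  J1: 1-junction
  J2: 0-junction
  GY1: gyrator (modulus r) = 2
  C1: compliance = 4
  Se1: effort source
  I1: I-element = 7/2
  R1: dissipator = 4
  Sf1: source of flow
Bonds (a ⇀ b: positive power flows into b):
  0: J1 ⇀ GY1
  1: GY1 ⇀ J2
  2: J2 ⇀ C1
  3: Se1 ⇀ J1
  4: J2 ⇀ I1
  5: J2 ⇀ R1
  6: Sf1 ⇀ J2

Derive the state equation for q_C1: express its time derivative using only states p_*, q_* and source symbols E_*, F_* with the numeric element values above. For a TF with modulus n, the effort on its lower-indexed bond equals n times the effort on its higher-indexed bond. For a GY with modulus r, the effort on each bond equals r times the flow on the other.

β3 →J1  (Se1 (Se) sets effort on bond)
β6 →Sf1  (Sf1: flow source, stroke at near end)
β0 →GY1  (J1 needs exactly one f-in)
β1 →GY1  (GY1 both-in/both-out from 0)
β2 →J2  (prefer integral on C1)
β4 →I1  (common-e at J2 fixed by 2)
β5 →R1  (J2 effort already set via bond 2)

dq_C1/dt = E_Se1/2 + F_Sf1 - 2*p_I1/7 - q_C1/16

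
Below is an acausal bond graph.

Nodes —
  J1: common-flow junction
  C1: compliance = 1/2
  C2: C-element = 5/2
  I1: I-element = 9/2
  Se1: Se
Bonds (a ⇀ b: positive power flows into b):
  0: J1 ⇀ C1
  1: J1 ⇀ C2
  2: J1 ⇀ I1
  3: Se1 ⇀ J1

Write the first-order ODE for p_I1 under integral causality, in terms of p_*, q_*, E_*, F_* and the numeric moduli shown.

dp_I1/dt = E_Se1 - 2*q_C1 - 2*q_C2/5

β3 →J1  (Se1 (Se) sets effort on bond)
β0 →J1  (prefer integral on C1)
β1 →J1  (C2: C, integral causality)
β2 →I1  (J1: last free bond brings flow in)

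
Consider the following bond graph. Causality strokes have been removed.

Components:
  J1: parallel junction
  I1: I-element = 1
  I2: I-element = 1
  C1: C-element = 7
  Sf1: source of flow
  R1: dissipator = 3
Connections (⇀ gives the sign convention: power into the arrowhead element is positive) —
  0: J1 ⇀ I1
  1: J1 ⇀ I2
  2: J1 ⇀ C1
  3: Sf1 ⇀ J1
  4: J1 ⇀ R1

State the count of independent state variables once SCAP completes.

#3 stroke→Sf1  (source Sf1 imposes f)
#0 stroke→I1  (prefer integral on I1)
#1 stroke→I2  (I2 integral (f out))
#2 stroke→J1  (C1 outputs effort q/C1)
#4 stroke→R1  (J1 effort already set via bond 2)

3  (C1, I1, I2 all integral)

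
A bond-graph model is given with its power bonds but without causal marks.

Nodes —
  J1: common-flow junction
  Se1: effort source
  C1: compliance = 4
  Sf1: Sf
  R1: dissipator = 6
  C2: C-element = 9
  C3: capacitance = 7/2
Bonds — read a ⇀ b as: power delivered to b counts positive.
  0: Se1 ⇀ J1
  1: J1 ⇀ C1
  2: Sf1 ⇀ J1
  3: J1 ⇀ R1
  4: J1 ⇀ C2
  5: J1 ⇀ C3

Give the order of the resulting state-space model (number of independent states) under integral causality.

bond 0 →J1  (Se1 (Se) sets effort on bond)
bond 2 →Sf1  (source Sf1 imposes f)
bond 1 →J1  (1-jn J1 has f-setter on 2)
bond 3 →J1  (J1: bond 2 brought flow, rest push out)
bond 4 →J1  (common-f at J1 fixed by 2)
bond 5 →J1  (common-f at J1 fixed by 2)

3  (C1, C2, C3 all integral)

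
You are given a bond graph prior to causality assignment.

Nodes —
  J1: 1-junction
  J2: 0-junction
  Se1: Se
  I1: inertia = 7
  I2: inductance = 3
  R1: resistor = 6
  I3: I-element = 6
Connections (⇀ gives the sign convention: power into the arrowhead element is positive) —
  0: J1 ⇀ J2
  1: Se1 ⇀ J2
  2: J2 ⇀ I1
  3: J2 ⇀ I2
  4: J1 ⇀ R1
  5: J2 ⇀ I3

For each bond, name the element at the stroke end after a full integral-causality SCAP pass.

b0 |J1
b1 |J2
b2 |I1
b3 |I2
b4 |R1
b5 |I3

β1 stroke→J2  (Se1 fixes effort; stroke away)
β0 stroke→J1  (J2 effort already set via bond 1)
β2 stroke→I1  (0-jn J2 has e-setter on 1)
β3 stroke→I2  (common-e at J2 fixed by 1)
β5 stroke→I3  (J2: bond 1 brought effort, rest push out)
β4 stroke→R1  (J1: last free bond brings flow in)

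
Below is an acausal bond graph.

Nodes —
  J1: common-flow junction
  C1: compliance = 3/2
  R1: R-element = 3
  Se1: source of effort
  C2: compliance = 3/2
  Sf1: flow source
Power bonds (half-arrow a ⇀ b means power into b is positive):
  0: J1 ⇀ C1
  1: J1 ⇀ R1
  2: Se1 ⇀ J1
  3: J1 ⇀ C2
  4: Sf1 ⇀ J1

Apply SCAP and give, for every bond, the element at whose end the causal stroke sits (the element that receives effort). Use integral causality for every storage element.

β0 |J1
β1 |J1
β2 |J1
β3 |J1
β4 |Sf1

b2 |J1  (Se1 (Se) sets effort on bond)
b4 |Sf1  (Sf1 (Sf) sets flow on bond)
b0 |J1  (1-jn J1 has f-setter on 4)
b1 |J1  (J1: bond 4 brought flow, rest push out)
b3 |J1  (common-f at J1 fixed by 4)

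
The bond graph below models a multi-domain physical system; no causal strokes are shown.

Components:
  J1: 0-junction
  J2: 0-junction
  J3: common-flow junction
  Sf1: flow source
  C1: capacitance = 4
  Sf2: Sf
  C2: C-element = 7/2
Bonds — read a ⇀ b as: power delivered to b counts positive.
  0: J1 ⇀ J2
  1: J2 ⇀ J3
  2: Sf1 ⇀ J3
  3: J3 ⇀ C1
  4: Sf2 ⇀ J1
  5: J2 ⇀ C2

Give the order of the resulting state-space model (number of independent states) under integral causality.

β2 stroke at Sf1  (source Sf1 imposes f)
β4 stroke at Sf2  (source Sf2 imposes f)
β0 stroke at J1  (J1: last free bond brings effort in)
β1 stroke at J3  (common-f at J3 fixed by 2)
β3 stroke at J3  (common-f at J3 fixed by 2)
β5 stroke at J2  (closing 0-jn rule on J2)

2  (C1, C2 all integral)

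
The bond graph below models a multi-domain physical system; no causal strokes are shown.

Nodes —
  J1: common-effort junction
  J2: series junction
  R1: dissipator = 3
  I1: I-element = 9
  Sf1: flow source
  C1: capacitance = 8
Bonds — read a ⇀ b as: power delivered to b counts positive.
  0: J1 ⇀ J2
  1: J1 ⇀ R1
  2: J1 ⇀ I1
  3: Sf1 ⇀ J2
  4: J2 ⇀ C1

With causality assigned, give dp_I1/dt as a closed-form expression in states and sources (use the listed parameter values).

dp_I1/dt = -3*F_Sf1 - p_I1/3

β3 stroke at Sf1  (Sf1 (Sf) sets flow on bond)
β0 stroke at J2  (J2 flow already set via bond 3)
β4 stroke at J2  (J2: bond 3 brought flow, rest push out)
β2 stroke at I1  (I1 outputs flow p/I1)
β1 stroke at J1  (J1 needs exactly one e-in)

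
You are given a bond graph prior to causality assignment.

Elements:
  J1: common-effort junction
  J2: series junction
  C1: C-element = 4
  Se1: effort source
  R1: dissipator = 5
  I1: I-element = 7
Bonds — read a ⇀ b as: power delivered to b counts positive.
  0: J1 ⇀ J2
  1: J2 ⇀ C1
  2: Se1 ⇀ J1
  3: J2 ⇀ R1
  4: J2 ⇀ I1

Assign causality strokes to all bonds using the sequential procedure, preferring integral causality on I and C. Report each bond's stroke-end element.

b2 →J1  (source Se1 imposes e)
b0 →J2  (J1 effort already set via bond 2)
b1 →J2  (C1: C, integral causality)
b4 →I1  (I1 integral (f out))
b3 →J2  (J2 flow already set via bond 4)

bond 0 stroke at J2
bond 1 stroke at J2
bond 2 stroke at J1
bond 3 stroke at J2
bond 4 stroke at I1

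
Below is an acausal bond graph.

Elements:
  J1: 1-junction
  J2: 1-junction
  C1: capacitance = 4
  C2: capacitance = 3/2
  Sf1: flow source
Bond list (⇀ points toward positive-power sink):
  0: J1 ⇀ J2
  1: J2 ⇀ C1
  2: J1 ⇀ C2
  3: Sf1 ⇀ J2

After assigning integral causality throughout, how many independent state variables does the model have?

2  (C1, C2 all integral)

β3 stroke at Sf1  (Sf1 (Sf) sets flow on bond)
β0 stroke at J2  (1-jn J2 has f-setter on 3)
β1 stroke at J2  (1-jn J2 has f-setter on 3)
β2 stroke at J1  (common-f at J1 fixed by 0)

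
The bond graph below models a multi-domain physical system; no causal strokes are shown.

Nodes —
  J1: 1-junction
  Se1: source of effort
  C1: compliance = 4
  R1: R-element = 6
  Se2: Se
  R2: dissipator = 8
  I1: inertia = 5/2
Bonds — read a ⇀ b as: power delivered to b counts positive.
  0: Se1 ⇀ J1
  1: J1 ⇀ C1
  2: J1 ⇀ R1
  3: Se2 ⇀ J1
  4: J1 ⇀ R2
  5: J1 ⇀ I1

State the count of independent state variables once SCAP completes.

2  (C1, I1 all integral)

b0 stroke at J1  (Se1: effort source, stroke at far end)
b3 stroke at J1  (source Se2 imposes e)
b1 stroke at J1  (C1 integral (e out))
b5 stroke at I1  (I1 integral (f out))
b2 stroke at J1  (common-f at J1 fixed by 5)
b4 stroke at J1  (1-jn J1 has f-setter on 5)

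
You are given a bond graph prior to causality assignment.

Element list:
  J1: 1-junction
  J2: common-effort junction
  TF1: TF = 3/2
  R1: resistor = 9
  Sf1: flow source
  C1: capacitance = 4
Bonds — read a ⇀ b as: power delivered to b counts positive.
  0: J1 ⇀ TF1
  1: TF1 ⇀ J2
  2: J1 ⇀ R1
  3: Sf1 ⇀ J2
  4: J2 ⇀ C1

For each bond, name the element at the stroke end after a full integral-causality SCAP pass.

#0 |J1
#1 |TF1
#2 |R1
#3 |Sf1
#4 |J2

bond 3 |Sf1  (Sf1 (Sf) sets flow on bond)
bond 4 |J2  (C1: C, integral causality)
bond 1 |TF1  (J2: bond 4 brought effort, rest push out)
bond 0 |J1  (TF TF1: opposite of bond 1)
bond 2 |R1  (J1 needs exactly one f-in)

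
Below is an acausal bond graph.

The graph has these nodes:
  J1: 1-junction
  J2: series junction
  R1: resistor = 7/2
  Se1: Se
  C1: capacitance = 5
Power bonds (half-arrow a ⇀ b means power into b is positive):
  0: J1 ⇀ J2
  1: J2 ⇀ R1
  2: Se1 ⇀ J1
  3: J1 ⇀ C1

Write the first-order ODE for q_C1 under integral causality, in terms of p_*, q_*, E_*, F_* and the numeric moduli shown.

β2 stroke at J1  (Se1 (Se) sets effort on bond)
β3 stroke at J1  (C1 integral (e out))
β0 stroke at J2  (J1: last free bond brings flow in)
β1 stroke at R1  (J2 needs exactly one f-in)

dq_C1/dt = 2*E_Se1/7 - 2*q_C1/35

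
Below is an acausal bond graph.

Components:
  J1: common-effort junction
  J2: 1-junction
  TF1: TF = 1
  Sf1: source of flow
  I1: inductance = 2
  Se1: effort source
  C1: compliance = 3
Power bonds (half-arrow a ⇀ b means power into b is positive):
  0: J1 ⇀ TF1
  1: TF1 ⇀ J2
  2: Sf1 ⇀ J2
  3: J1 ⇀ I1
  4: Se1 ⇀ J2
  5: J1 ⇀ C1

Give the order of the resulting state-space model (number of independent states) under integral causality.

2  (C1, I1 all integral)

#2 →Sf1  (Sf1 fixes flow; stroke at Sf1)
#4 →J2  (source Se1 imposes e)
#1 →J2  (J2 flow already set via bond 2)
#0 →TF1  (TF1: transformer flips bond 1)
#3 →I1  (prefer integral on I1)
#5 →J1  (J1 needs exactly one e-in)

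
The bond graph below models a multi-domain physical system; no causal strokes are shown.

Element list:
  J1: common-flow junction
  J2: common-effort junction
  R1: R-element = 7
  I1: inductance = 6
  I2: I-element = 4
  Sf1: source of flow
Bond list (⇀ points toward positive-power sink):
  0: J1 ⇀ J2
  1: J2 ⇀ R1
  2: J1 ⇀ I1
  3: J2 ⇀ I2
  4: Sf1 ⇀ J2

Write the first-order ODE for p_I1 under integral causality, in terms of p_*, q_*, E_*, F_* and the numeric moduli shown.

bond 4 stroke→Sf1  (Sf1 (Sf) sets flow on bond)
bond 2 stroke→I1  (I1: I, integral causality)
bond 0 stroke→J1  (common-f at J1 fixed by 2)
bond 3 stroke→I2  (prefer integral on I2)
bond 1 stroke→J2  (J2: last free bond brings effort in)

dp_I1/dt = -7*F_Sf1 - 7*p_I1/6 + 7*p_I2/4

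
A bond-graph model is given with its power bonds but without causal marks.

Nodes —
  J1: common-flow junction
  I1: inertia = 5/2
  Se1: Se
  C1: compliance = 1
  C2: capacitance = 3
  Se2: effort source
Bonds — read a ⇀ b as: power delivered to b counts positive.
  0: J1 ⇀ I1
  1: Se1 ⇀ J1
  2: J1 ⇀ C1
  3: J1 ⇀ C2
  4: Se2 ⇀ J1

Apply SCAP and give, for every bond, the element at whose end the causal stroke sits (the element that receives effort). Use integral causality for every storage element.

bond 0 stroke→I1
bond 1 stroke→J1
bond 2 stroke→J1
bond 3 stroke→J1
bond 4 stroke→J1

#1 →J1  (Se1: effort source, stroke at far end)
#4 →J1  (Se2 fixes effort; stroke away)
#0 →I1  (prefer integral on I1)
#2 →J1  (J1: bond 0 brought flow, rest push out)
#3 →J1  (1-jn J1 has f-setter on 0)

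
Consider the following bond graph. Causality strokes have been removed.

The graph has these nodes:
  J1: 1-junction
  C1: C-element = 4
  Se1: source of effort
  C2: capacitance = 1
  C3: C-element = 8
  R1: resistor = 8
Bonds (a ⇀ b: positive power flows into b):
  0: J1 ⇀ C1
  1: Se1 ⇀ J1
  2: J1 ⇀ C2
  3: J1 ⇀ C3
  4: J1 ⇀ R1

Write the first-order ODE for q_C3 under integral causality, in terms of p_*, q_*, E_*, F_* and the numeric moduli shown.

dq_C3/dt = E_Se1/8 - q_C1/32 - q_C2/8 - q_C3/64

β1 |J1  (Se1 (Se) sets effort on bond)
β0 |J1  (C1 outputs effort q/C1)
β2 |J1  (C2 outputs effort q/C2)
β3 |J1  (C3: C, integral causality)
β4 |R1  (J1 needs exactly one f-in)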